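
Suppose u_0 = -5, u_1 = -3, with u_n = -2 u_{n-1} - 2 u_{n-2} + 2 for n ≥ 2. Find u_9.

-54

u_2 = -2(-3) - 2(-5) + 2 = 18
u_3 = -2(18) - 2(-3) + 2 = -28
u_4 = -2(-28) - 2(18) + 2 = 22
u_5 = -2(22) - 2(-28) + 2 = 14
u_6 = -2(14) - 2(22) + 2 = -70
u_7 = -2(-70) - 2(14) + 2 = 114
u_8 = -2(114) - 2(-70) + 2 = -86
u_9 = -2(-86) - 2(114) + 2 = -54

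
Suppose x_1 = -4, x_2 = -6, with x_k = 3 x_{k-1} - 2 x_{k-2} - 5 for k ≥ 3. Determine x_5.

x_3 = 3·(-6) - 2·(-4) - 5 = -15
x_4 = 3·(-15) - 2·(-6) - 5 = -38
x_5 = 3·(-38) - 2·(-15) - 5 = -89

-89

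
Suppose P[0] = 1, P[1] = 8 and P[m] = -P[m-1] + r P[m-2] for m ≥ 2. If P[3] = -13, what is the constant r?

-3

P[2] = -8 + r
P[3] = 8 + 7r
So 8 + 7r = -13, giving r = -3.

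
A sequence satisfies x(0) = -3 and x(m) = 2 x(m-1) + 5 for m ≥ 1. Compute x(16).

The fixed point is 5/(1 - 2) = -5, so x(m) + 5 = 2(x(m-1) + 5).
Hence x(m) = 2·2^m - 5.
x(16) = 2·2^{16} - 5 = 2·65536 - 5 = 131067.

131067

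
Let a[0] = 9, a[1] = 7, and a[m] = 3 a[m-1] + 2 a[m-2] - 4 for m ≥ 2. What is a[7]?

a[2] = 3·7 + 2·9 - 4 = 35
a[3] = 3·35 + 2·7 - 4 = 115
a[4] = 3·115 + 2·35 - 4 = 411
a[5] = 3·411 + 2·115 - 4 = 1459
a[6] = 3·1459 + 2·411 - 4 = 5195
a[7] = 3·5195 + 2·1459 - 4 = 18499

18499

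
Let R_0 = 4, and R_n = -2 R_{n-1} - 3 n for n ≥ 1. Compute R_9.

-2399

R_1 = -2*4 - 3 = -11
R_2 = -2*(-11) - 6 = 16
R_3 = -2*16 - 9 = -41
R_4 = -2*(-41) - 12 = 70
R_5 = -2*70 - 15 = -155
R_6 = -2*(-155) - 18 = 292
R_7 = -2*292 - 21 = -605
R_8 = -2*(-605) - 24 = 1186
R_9 = -2*1186 - 27 = -2399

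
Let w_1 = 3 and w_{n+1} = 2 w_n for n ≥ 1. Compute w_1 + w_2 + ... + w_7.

381

w_2 = 2*3 = 6
w_3 = 2*6 = 12
w_4 = 2*12 = 24
w_5 = 2*24 = 48
w_6 = 2*48 = 96
w_7 = 2*96 = 192
Sum = 3 + 6 + 12 + 24 + 48 + 96 + 192 = 381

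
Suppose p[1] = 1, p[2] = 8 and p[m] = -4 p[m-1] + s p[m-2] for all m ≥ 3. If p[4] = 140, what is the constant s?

3

p[3] = -32 + s
p[4] = 128 + 4s
So 128 + 4s = 140, giving s = 3.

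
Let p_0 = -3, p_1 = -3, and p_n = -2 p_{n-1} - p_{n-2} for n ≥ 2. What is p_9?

-51

p_2 = -2·(-3) - (-3) = 9
p_3 = -2·9 - (-3) = -15
p_4 = -2·(-15) - 9 = 21
p_5 = -2·21 - (-15) = -27
p_6 = -2·(-27) - 21 = 33
p_7 = -2·33 - (-27) = -39
p_8 = -2·(-39) - 33 = 45
p_9 = -2·45 - (-39) = -51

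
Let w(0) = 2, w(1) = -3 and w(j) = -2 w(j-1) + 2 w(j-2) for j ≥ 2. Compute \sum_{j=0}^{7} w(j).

w(2) = -2(-3) + 2(2) = 10
w(3) = -2(10) + 2(-3) = -26
w(4) = -2(-26) + 2(10) = 72
w(5) = -2(72) + 2(-26) = -196
w(6) = -2(-196) + 2(72) = 536
w(7) = -2(536) + 2(-196) = -1464
Sum = 2 + (-3) + 10 + (-26) + 72 + (-196) + 536 + (-1464) = -1069

-1069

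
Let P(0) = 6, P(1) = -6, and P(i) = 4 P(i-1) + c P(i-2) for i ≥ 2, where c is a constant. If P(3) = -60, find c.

2

P(2) = -24 + 6c
P(3) = -96 + 18c
So -96 + 18c = -60, giving c = 2.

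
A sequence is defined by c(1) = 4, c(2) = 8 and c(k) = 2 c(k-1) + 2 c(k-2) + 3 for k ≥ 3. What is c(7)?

c(3) = 2*8 + 2*4 + 3 = 27
c(4) = 2*27 + 2*8 + 3 = 73
c(5) = 2*73 + 2*27 + 3 = 203
c(6) = 2*203 + 2*73 + 3 = 555
c(7) = 2*555 + 2*203 + 3 = 1519

1519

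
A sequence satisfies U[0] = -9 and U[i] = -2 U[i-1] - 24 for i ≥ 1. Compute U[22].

-4194312

The fixed point is -24/(1 + 2) = -8, so U[i] + 8 = -2(U[i-1] + 8).
Hence U[i] = -1·(-2)^i - 8.
U[22] = -1·(-2)^{22} - 8 = -1·4194304 - 8 = -4194312.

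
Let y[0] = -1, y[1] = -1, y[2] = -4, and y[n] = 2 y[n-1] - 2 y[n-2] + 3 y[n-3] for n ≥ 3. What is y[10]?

y[3] = 2·(-4) - 2·(-1) + 3·(-1) = -9
y[4] = 2·(-9) - 2·(-4) + 3·(-1) = -13
y[5] = 2·(-13) - 2·(-9) + 3·(-4) = -20
y[6] = 2·(-20) - 2·(-13) + 3·(-9) = -41
y[7] = 2·(-41) - 2·(-20) + 3·(-13) = -81
y[8] = 2·(-81) - 2·(-41) + 3·(-20) = -140
y[9] = 2·(-140) - 2·(-81) + 3·(-41) = -241
y[10] = 2·(-241) - 2·(-140) + 3·(-81) = -445

-445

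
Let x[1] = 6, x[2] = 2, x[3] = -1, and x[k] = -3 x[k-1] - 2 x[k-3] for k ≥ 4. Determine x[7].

219

x[4] = -3*(-1) - 2*6 = -9
x[5] = -3*(-9) - 2*2 = 23
x[6] = -3*23 - 2*(-1) = -67
x[7] = -3*(-67) - 2*(-9) = 219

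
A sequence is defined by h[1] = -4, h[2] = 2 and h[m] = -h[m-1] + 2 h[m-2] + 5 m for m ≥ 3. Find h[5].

16

h[3] = -2 + 2·(-4) + 15 = 5
h[4] = -5 + 2·2 + 20 = 19
h[5] = -19 + 2·5 + 25 = 16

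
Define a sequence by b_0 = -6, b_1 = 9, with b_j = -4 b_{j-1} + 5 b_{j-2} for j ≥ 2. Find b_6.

b_2 = -4·9 + 5·(-6) = -66
b_3 = -4·(-66) + 5·9 = 309
b_4 = -4·309 + 5·(-66) = -1566
b_5 = -4·(-1566) + 5·309 = 7809
b_6 = -4·7809 + 5·(-1566) = -39066

-39066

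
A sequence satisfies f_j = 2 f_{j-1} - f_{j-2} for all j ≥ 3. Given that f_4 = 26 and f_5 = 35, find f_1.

Rearranging, f_{j-2} = -(f_j - 2 f_{j-1}).
f_3 = -(35 - 2*26) = 17
f_2 = -(26 - 2*17) = 8
f_1 = -(17 - 2*8) = -1

-1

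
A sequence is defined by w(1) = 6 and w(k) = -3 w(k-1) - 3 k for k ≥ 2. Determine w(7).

5325

w(2) = -3(6) - 6 = -24
w(3) = -3(-24) - 9 = 63
w(4) = -3(63) - 12 = -201
w(5) = -3(-201) - 15 = 588
w(6) = -3(588) - 18 = -1782
w(7) = -3(-1782) - 21 = 5325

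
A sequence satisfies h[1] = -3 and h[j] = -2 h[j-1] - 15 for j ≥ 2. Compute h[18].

-262149

The fixed point is -15/(1 + 2) = -5, so h[j] + 5 = -2(h[j-1] + 5).
Hence h[j] = 2·(-2)^{j-1} - 5.
h[18] = 2·(-2)^{17} - 5 = 2·-131072 - 5 = -262149.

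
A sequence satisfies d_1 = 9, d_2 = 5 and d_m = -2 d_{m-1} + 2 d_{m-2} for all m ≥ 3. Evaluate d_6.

d_3 = -2·5 + 2·9 = 8
d_4 = -2·8 + 2·5 = -6
d_5 = -2·(-6) + 2·8 = 28
d_6 = -2·28 + 2·(-6) = -68

-68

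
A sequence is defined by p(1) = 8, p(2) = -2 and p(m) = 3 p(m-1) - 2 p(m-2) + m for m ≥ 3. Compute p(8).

p(3) = 3·(-2) - 2·8 + 3 = -19
p(4) = 3·(-19) - 2·(-2) + 4 = -49
p(5) = 3·(-49) - 2·(-19) + 5 = -104
p(6) = 3·(-104) - 2·(-49) + 6 = -208
p(7) = 3·(-208) - 2·(-104) + 7 = -409
p(8) = 3·(-409) - 2·(-208) + 8 = -803

-803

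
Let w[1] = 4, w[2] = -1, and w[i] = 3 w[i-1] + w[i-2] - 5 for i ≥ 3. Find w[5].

-63

w[3] = 3*(-1) + 4 - 5 = -4
w[4] = 3*(-4) + (-1) - 5 = -18
w[5] = 3*(-18) + (-4) - 5 = -63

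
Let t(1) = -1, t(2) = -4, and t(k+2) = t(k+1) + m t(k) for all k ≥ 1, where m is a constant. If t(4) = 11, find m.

t(3) = -4 - m
t(4) = -4 - 5m
So -4 - 5m = 11, giving m = -3.

-3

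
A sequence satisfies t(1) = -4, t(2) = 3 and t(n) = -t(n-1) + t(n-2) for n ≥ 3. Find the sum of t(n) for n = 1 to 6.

t(3) = -3 + (-4) = -7
t(4) = -(-7) + 3 = 10
t(5) = -10 + (-7) = -17
t(6) = -(-17) + 10 = 27
Sum = (-4) + 3 + (-7) + 10 + (-17) + 27 = 12

12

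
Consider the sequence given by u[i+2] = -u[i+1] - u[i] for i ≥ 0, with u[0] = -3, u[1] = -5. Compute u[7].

-5

u[2] = -(-5) - (-3) = 8
u[3] = -8 - (-5) = -3
u[4] = -(-3) - 8 = -5
u[5] = -(-5) - (-3) = 8
u[6] = -8 - (-5) = -3
u[7] = -(-3) - 8 = -5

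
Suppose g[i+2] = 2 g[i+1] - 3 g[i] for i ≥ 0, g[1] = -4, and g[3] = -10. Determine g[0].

Let g[0] = w.
g[2] = -8 - 3w
g[3] = -4 - 6w
So -4 - 6w = -10, giving w = 1.

1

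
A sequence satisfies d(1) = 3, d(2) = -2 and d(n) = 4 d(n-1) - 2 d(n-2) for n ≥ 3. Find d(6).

d(3) = 4(-2) - 2(3) = -14
d(4) = 4(-14) - 2(-2) = -52
d(5) = 4(-52) - 2(-14) = -180
d(6) = 4(-180) - 2(-52) = -616

-616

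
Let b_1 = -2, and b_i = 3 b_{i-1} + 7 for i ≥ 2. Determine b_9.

b_2 = 3*(-2) + 7 = 1
b_3 = 3*1 + 7 = 10
b_4 = 3*10 + 7 = 37
b_5 = 3*37 + 7 = 118
b_6 = 3*118 + 7 = 361
b_7 = 3*361 + 7 = 1090
b_8 = 3*1090 + 7 = 3277
b_9 = 3*3277 + 7 = 9838

9838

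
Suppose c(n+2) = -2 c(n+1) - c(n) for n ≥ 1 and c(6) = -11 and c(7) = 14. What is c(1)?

Rearranging, c(n-2) = -(c(n) + 2 c(n-1)).
c(5) = -(14 + 2·(-11)) = 8
c(4) = -(-11 + 2·8) = -5
c(3) = -(8 + 2·(-5)) = 2
c(2) = -(-5 + 2·2) = 1
c(1) = -(2 + 2·1) = -4

-4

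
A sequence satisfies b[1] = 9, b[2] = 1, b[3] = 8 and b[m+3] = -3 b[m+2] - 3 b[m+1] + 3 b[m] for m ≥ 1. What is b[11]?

5292

b[4] = -3·8 - 3·1 + 3·9 = 0
b[5] = -3·0 - 3·8 + 3·1 = -21
b[6] = -3·(-21) - 3·0 + 3·8 = 87
b[7] = -3·87 - 3·(-21) + 3·0 = -198
b[8] = -3·(-198) - 3·87 + 3·(-21) = 270
b[9] = -3·270 - 3·(-198) + 3·87 = 45
b[10] = -3·45 - 3·270 + 3·(-198) = -1539
b[11] = -3·(-1539) - 3·45 + 3·270 = 5292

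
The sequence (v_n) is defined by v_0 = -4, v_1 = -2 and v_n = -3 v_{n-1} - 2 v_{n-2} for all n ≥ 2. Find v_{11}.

-12278

v_2 = -3(-2) - 2(-4) = 14
v_3 = -3(14) - 2(-2) = -38
v_4 = -3(-38) - 2(14) = 86
v_5 = -3(86) - 2(-38) = -182
v_6 = -3(-182) - 2(86) = 374
v_7 = -3(374) - 2(-182) = -758
v_8 = -3(-758) - 2(374) = 1526
v_9 = -3(1526) - 2(-758) = -3062
v_{10} = -3(-3062) - 2(1526) = 6134
v_{11} = -3(6134) - 2(-3062) = -12278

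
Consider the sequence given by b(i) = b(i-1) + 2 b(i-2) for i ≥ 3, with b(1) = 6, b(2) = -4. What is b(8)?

80

b(3) = (-4) + 2*6 = 8
b(4) = 8 + 2*(-4) = 0
b(5) = 0 + 2*8 = 16
b(6) = 16 + 2*0 = 16
b(7) = 16 + 2*16 = 48
b(8) = 48 + 2*16 = 80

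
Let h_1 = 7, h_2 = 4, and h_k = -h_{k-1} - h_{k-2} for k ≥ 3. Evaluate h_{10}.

7

h_3 = -4 - 7 = -11
h_4 = -(-11) - 4 = 7
h_5 = -7 - (-11) = 4
h_6 = -4 - 7 = -11
h_7 = -(-11) - 4 = 7
h_8 = -7 - (-11) = 4
h_9 = -4 - 7 = -11
h_{10} = -(-11) - 4 = 7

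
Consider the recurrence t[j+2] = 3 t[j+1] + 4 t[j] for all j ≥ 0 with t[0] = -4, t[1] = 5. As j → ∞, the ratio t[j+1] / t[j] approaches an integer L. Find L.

4

The characteristic equation is r^2 - 3r - 4 = 0, which factors as (r - 4)(r + 1) = 0.
So the roots are 4 and -1. Since |4| > |-1| and the coefficient of 4^j is non-zero, the ratio tends to 4.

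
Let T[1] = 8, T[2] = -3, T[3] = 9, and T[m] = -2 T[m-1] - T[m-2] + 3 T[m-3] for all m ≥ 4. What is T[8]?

T[4] = -2*9 - (-3) + 3*8 = 9
T[5] = -2*9 - 9 + 3*(-3) = -36
T[6] = -2*(-36) - 9 + 3*9 = 90
T[7] = -2*90 - (-36) + 3*9 = -117
T[8] = -2*(-117) - 90 + 3*(-36) = 36

36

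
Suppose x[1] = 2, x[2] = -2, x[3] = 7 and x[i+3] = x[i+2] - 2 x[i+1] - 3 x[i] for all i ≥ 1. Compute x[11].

x[4] = 7 - 2*(-2) - 3*2 = 5
x[5] = 5 - 2*7 - 3*(-2) = -3
x[6] = (-3) - 2*5 - 3*7 = -34
x[7] = (-34) - 2*(-3) - 3*5 = -43
x[8] = (-43) - 2*(-34) - 3*(-3) = 34
x[9] = 34 - 2*(-43) - 3*(-34) = 222
x[10] = 222 - 2*34 - 3*(-43) = 283
x[11] = 283 - 2*222 - 3*34 = -263

-263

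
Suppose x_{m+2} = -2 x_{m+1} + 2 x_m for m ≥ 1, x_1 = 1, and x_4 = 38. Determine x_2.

7

Let x_2 = w.
x_3 = 2 - 2w
x_4 = -4 + 6w
So -4 + 6w = 38, giving w = 7.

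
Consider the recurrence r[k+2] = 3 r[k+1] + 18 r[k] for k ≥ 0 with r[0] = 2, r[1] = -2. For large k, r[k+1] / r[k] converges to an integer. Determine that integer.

The characteristic equation is r^2 - 3r - 18 = 0, which factors as (r - 6)(r + 3) = 0.
So the roots are 6 and -3. Since |6| > |-3| and the coefficient of 6^k is non-zero, the ratio tends to 6.

6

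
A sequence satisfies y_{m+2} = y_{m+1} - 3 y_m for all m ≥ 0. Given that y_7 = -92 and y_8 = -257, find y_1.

4

Rearranging, y_{m-2} = (y_m - y_{m-1}) / -3.
y_6 = (-257 - (-92)) / -3 = -165/-3 = 55
y_5 = (-92 - 55) / -3 = -147/-3 = 49
y_4 = (55 - 49) / -3 = 6/-3 = -2
y_3 = (49 - (-2)) / -3 = 51/-3 = -17
y_2 = (-2 - (-17)) / -3 = 15/-3 = -5
y_1 = (-17 - (-5)) / -3 = -12/-3 = 4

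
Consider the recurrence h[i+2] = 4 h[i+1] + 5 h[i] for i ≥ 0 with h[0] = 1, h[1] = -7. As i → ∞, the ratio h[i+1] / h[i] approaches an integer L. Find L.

The characteristic equation is r^2 - 4r - 5 = 0, which factors as (r - 5)(r + 1) = 0.
So the roots are 5 and -1. Since |5| > |-1| and the coefficient of 5^i is non-zero, the ratio tends to 5.

5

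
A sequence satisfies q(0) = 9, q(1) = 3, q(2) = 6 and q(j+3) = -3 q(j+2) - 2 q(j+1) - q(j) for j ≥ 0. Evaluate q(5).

q(3) = -3*6 - 2*3 - 9 = -33
q(4) = -3*(-33) - 2*6 - 3 = 84
q(5) = -3*84 - 2*(-33) - 6 = -192

-192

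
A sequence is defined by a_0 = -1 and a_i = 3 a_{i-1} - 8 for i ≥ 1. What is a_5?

-1211

a_1 = 3·(-1) - 8 = -11
a_2 = 3·(-11) - 8 = -41
a_3 = 3·(-41) - 8 = -131
a_4 = 3·(-131) - 8 = -401
a_5 = 3·(-401) - 8 = -1211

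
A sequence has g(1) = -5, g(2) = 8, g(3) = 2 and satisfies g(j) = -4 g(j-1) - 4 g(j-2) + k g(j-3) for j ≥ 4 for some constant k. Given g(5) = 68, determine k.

-3

g(4) = -40 - 5k
g(5) = 152 + 28k
So 152 + 28k = 68, giving k = -3.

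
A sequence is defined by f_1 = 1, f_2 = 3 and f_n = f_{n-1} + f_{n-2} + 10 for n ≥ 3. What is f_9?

f_3 = 3 + 1 + 10 = 14
f_4 = 14 + 3 + 10 = 27
f_5 = 27 + 14 + 10 = 51
f_6 = 51 + 27 + 10 = 88
f_7 = 88 + 51 + 10 = 149
f_8 = 149 + 88 + 10 = 247
f_9 = 247 + 149 + 10 = 406

406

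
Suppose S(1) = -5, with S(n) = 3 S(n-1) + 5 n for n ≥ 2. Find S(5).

85

S(2) = 3(-5) + 10 = -5
S(3) = 3(-5) + 15 = 0
S(4) = 3(0) + 20 = 20
S(5) = 3(20) + 25 = 85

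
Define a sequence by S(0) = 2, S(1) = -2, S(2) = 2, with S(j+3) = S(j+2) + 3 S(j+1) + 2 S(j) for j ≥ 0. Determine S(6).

12

S(3) = 2 + 3(-2) + 2(2) = 0
S(4) = 0 + 3(2) + 2(-2) = 2
S(5) = 2 + 3(0) + 2(2) = 6
S(6) = 6 + 3(2) + 2(0) = 12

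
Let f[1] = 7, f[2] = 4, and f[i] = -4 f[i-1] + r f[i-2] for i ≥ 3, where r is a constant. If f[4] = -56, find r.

5

f[3] = -16 + 7r
f[4] = 64 - 24r
So 64 - 24r = -56, giving r = 5.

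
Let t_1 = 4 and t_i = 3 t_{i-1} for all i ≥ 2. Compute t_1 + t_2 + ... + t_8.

t_2 = 3(4) = 12
t_3 = 3(12) = 36
t_4 = 3(36) = 108
t_5 = 3(108) = 324
t_6 = 3(324) = 972
t_7 = 3(972) = 2916
t_8 = 3(2916) = 8748
Sum = 4 + 12 + 36 + 108 + 324 + 972 + 2916 + 8748 = 13120

13120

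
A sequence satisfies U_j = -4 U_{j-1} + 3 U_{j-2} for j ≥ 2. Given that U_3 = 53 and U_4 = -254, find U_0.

Rearranging, U_{j-2} = (U_j + 4 U_{j-1}) / 3.
U_2 = (-254 + 4(53)) / 3 = -42/3 = -14
U_1 = (53 + 4(-14)) / 3 = -3/3 = -1
U_0 = (-14 + 4(-1)) / 3 = -18/3 = -6

-6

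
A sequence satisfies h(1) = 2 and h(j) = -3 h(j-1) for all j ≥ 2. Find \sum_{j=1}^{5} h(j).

h(2) = -3*2 = -6
h(3) = -3*(-6) = 18
h(4) = -3*18 = -54
h(5) = -3*(-54) = 162
Sum = 2 + (-6) + 18 + (-54) + 162 = 122

122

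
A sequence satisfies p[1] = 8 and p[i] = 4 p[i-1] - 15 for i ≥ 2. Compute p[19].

206158430213

The fixed point is -15/(1 - 4) = 5, so p[i] - 5 = 4(p[i-1] - 5).
Hence p[i] = 3·4^{i-1} + 5.
p[19] = 3·4^{18} + 5 = 3·68719476736 + 5 = 206158430213.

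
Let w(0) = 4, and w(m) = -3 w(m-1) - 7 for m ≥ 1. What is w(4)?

464

w(1) = -3*4 - 7 = -19
w(2) = -3*(-19) - 7 = 50
w(3) = -3*50 - 7 = -157
w(4) = -3*(-157) - 7 = 464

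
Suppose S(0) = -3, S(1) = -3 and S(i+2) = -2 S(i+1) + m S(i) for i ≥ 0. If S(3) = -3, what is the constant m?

3

S(2) = 6 - 3m
S(3) = -12 + 3m
So -12 + 3m = -3, giving m = 3.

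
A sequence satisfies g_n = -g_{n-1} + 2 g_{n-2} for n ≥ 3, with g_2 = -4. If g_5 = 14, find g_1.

-1

Let g_1 = y.
g_3 = 4 + 2y
g_4 = -12 - 2y
g_5 = 20 + 6y
So 20 + 6y = 14, giving y = -1.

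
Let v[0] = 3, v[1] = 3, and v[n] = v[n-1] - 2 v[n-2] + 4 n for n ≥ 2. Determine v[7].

3

v[2] = 3 - 2(3) + 8 = 5
v[3] = 5 - 2(3) + 12 = 11
v[4] = 11 - 2(5) + 16 = 17
v[5] = 17 - 2(11) + 20 = 15
v[6] = 15 - 2(17) + 24 = 5
v[7] = 5 - 2(15) + 28 = 3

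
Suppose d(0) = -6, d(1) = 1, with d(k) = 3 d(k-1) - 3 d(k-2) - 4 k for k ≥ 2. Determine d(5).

-41

d(2) = 3(1) - 3(-6) - 8 = 13
d(3) = 3(13) - 3(1) - 12 = 24
d(4) = 3(24) - 3(13) - 16 = 17
d(5) = 3(17) - 3(24) - 20 = -41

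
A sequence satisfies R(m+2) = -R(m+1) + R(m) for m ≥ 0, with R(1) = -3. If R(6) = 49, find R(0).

Let R(0) = z.
R(2) = 3 + z
R(3) = -6 - z
R(4) = 9 + 2z
R(5) = -15 - 3z
R(6) = 24 + 5z
So 24 + 5z = 49, giving z = 5.

5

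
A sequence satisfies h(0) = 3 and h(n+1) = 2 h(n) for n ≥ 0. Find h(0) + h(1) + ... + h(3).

45

h(1) = 2(3) = 6
h(2) = 2(6) = 12
h(3) = 2(12) = 24
Sum = 3 + 6 + 12 + 24 = 45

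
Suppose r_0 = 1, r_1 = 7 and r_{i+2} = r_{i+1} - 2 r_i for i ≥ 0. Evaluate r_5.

r_2 = 7 - 2*1 = 5
r_3 = 5 - 2*7 = -9
r_4 = (-9) - 2*5 = -19
r_5 = (-19) - 2*(-9) = -1

-1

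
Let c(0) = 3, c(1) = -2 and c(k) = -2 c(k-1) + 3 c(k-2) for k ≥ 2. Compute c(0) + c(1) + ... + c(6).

c(2) = -2*(-2) + 3*3 = 13
c(3) = -2*13 + 3*(-2) = -32
c(4) = -2*(-32) + 3*13 = 103
c(5) = -2*103 + 3*(-32) = -302
c(6) = -2*(-302) + 3*103 = 913
Sum = 3 + (-2) + 13 + (-32) + 103 + (-302) + 913 = 696

696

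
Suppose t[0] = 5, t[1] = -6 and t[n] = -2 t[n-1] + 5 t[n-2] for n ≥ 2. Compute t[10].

t[2] = -2(-6) + 5(5) = 37
t[3] = -2(37) + 5(-6) = -104
t[4] = -2(-104) + 5(37) = 393
t[5] = -2(393) + 5(-104) = -1306
t[6] = -2(-1306) + 5(393) = 4577
t[7] = -2(4577) + 5(-1306) = -15684
t[8] = -2(-15684) + 5(4577) = 54253
t[9] = -2(54253) + 5(-15684) = -186926
t[10] = -2(-186926) + 5(54253) = 645117

645117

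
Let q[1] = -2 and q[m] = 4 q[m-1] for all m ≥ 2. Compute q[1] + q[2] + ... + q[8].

q[2] = 4·(-2) = -8
q[3] = 4·(-8) = -32
q[4] = 4·(-32) = -128
q[5] = 4·(-128) = -512
q[6] = 4·(-512) = -2048
q[7] = 4·(-2048) = -8192
q[8] = 4·(-8192) = -32768
Sum = (-2) + (-8) + (-32) + (-128) + (-512) + (-2048) + (-8192) + (-32768) = -43690

-43690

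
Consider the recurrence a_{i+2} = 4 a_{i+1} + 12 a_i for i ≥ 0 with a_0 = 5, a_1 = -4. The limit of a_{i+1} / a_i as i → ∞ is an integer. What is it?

6

The characteristic equation is r^2 - 4r - 12 = 0, which factors as (r - 6)(r + 2) = 0.
So the roots are 6 and -2. Since |6| > |-2| and the coefficient of 6^i is non-zero, the ratio tends to 6.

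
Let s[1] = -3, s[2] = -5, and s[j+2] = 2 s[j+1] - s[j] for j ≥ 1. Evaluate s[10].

s[3] = 2*(-5) - (-3) = -7
s[4] = 2*(-7) - (-5) = -9
s[5] = 2*(-9) - (-7) = -11
s[6] = 2*(-11) - (-9) = -13
s[7] = 2*(-13) - (-11) = -15
s[8] = 2*(-15) - (-13) = -17
s[9] = 2*(-17) - (-15) = -19
s[10] = 2*(-19) - (-17) = -21

-21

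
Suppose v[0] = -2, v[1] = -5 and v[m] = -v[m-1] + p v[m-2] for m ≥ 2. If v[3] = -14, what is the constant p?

3

v[2] = 5 - 2p
v[3] = -5 - 3p
So -5 - 3p = -14, giving p = 3.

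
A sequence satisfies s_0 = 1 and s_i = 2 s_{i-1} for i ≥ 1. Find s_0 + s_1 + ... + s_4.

31

s_1 = 2*1 = 2
s_2 = 2*2 = 4
s_3 = 2*4 = 8
s_4 = 2*8 = 16
Sum = 1 + 2 + 4 + 8 + 16 = 31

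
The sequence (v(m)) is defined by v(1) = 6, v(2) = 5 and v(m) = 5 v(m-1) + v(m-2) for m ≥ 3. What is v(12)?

v(3) = 5·5 + 6 = 31
v(4) = 5·31 + 5 = 160
v(5) = 5·160 + 31 = 831
v(6) = 5·831 + 160 = 4315
v(7) = 5·4315 + 831 = 22406
v(8) = 5·22406 + 4315 = 116345
v(9) = 5·116345 + 22406 = 604131
v(10) = 5·604131 + 116345 = 3137000
v(11) = 5·3137000 + 604131 = 16289131
v(12) = 5·16289131 + 3137000 = 84582655

84582655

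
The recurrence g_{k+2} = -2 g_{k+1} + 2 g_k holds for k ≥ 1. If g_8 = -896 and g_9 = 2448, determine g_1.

1

Rearranging, g_{k-2} = (g_k + 2 g_{k-1}) / 2.
g_7 = (2448 + 2(-896)) / 2 = 656/2 = 328
g_6 = (-896 + 2(328)) / 2 = -240/2 = -120
g_5 = (328 + 2(-120)) / 2 = 88/2 = 44
g_4 = (-120 + 2(44)) / 2 = -32/2 = -16
g_3 = (44 + 2(-16)) / 2 = 12/2 = 6
g_2 = (-16 + 2(6)) / 2 = -4/2 = -2
g_1 = (6 + 2(-2)) / 2 = 2/2 = 1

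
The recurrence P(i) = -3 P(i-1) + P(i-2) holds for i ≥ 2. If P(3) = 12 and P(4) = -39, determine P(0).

6

Rearranging, P(i-2) = P(i) + 3 P(i-1).
P(2) = -39 + 3(12) = -3
P(1) = 12 + 3(-3) = 3
P(0) = -3 + 3(3) = 6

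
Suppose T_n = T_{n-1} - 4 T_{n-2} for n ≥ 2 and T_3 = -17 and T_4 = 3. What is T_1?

3

Rearranging, T_{n-2} = (T_n - T_{n-1}) / -4.
T_2 = (3 - (-17)) / -4 = 20/-4 = -5
T_1 = (-17 - (-5)) / -4 = -12/-4 = 3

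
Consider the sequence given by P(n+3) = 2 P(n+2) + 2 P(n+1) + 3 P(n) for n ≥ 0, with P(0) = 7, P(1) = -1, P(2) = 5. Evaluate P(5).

P(3) = 2(5) + 2(-1) + 3(7) = 29
P(4) = 2(29) + 2(5) + 3(-1) = 65
P(5) = 2(65) + 2(29) + 3(5) = 203

203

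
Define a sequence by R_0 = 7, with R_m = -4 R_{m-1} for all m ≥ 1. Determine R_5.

R_1 = -4·7 = -28
R_2 = -4·(-28) = 112
R_3 = -4·112 = -448
R_4 = -4·(-448) = 1792
R_5 = -4·1792 = -7168

-7168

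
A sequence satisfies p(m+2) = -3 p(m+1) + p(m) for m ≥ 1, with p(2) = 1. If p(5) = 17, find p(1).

5

Let p(1) = v.
p(3) = -3 + v
p(4) = 10 - 3v
p(5) = -33 + 10v
So -33 + 10v = 17, giving v = 5.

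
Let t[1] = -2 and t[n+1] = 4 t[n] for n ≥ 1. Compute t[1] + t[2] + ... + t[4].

t[2] = 4(-2) = -8
t[3] = 4(-8) = -32
t[4] = 4(-32) = -128
Sum = (-2) + (-8) + (-32) + (-128) = -170

-170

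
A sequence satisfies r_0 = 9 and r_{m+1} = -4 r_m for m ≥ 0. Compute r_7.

r_1 = -4(9) = -36
r_2 = -4(-36) = 144
r_3 = -4(144) = -576
r_4 = -4(-576) = 2304
r_5 = -4(2304) = -9216
r_6 = -4(-9216) = 36864
r_7 = -4(36864) = -147456

-147456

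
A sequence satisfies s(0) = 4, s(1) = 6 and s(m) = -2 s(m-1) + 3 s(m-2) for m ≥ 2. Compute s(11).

s(2) = -2*6 + 3*4 = 0
s(3) = -2*0 + 3*6 = 18
s(4) = -2*18 + 3*0 = -36
s(5) = -2*(-36) + 3*18 = 126
s(6) = -2*126 + 3*(-36) = -360
s(7) = -2*(-360) + 3*126 = 1098
s(8) = -2*1098 + 3*(-360) = -3276
s(9) = -2*(-3276) + 3*1098 = 9846
s(10) = -2*9846 + 3*(-3276) = -29520
s(11) = -2*(-29520) + 3*9846 = 88578

88578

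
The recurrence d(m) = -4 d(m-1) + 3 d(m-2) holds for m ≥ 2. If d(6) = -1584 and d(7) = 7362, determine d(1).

6

Rearranging, d(m-2) = (d(m) + 4 d(m-1)) / 3.
d(5) = (7362 + 4·(-1584)) / 3 = 1026/3 = 342
d(4) = (-1584 + 4·342) / 3 = -216/3 = -72
d(3) = (342 + 4·(-72)) / 3 = 54/3 = 18
d(2) = (-72 + 4·18) / 3 = 0/3 = 0
d(1) = (18 + 4·0) / 3 = 18/3 = 6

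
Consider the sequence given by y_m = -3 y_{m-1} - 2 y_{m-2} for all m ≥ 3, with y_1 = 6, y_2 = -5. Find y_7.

-57

y_3 = -3·(-5) - 2·6 = 3
y_4 = -3·3 - 2·(-5) = 1
y_5 = -3·1 - 2·3 = -9
y_6 = -3·(-9) - 2·1 = 25
y_7 = -3·25 - 2·(-9) = -57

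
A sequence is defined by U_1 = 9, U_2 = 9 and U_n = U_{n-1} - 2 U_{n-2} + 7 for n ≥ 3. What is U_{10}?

-57

U_3 = 9 - 2*9 + 7 = -2
U_4 = (-2) - 2*9 + 7 = -13
U_5 = (-13) - 2*(-2) + 7 = -2
U_6 = (-2) - 2*(-13) + 7 = 31
U_7 = 31 - 2*(-2) + 7 = 42
U_8 = 42 - 2*31 + 7 = -13
U_9 = (-13) - 2*42 + 7 = -90
U_{10} = (-90) - 2*(-13) + 7 = -57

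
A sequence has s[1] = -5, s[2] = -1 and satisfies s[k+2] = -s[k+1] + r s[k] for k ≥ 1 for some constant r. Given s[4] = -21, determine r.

s[3] = 1 - 5r
s[4] = -1 + 4r
So -1 + 4r = -21, giving r = -5.

-5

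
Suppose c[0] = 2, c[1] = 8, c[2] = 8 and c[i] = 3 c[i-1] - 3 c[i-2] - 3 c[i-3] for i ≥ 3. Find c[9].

4320

c[3] = 3·8 - 3·8 - 3·2 = -6
c[4] = 3·(-6) - 3·8 - 3·8 = -66
c[5] = 3·(-66) - 3·(-6) - 3·8 = -204
c[6] = 3·(-204) - 3·(-66) - 3·(-6) = -396
c[7] = 3·(-396) - 3·(-204) - 3·(-66) = -378
c[8] = 3·(-378) - 3·(-396) - 3·(-204) = 666
c[9] = 3·666 - 3·(-378) - 3·(-396) = 4320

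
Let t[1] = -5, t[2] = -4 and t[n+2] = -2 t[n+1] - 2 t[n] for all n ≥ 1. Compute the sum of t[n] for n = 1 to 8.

57

t[3] = -2*(-4) - 2*(-5) = 18
t[4] = -2*18 - 2*(-4) = -28
t[5] = -2*(-28) - 2*18 = 20
t[6] = -2*20 - 2*(-28) = 16
t[7] = -2*16 - 2*20 = -72
t[8] = -2*(-72) - 2*16 = 112
Sum = (-5) + (-4) + 18 + (-28) + 20 + 16 + (-72) + 112 = 57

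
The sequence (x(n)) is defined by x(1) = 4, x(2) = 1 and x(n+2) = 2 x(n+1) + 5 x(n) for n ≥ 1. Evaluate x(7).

x(3) = 2·1 + 5·4 = 22
x(4) = 2·22 + 5·1 = 49
x(5) = 2·49 + 5·22 = 208
x(6) = 2·208 + 5·49 = 661
x(7) = 2·661 + 5·208 = 2362

2362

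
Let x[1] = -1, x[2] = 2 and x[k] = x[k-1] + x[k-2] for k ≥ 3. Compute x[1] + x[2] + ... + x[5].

9

x[3] = 2 + (-1) = 1
x[4] = 1 + 2 = 3
x[5] = 3 + 1 = 4
Sum = (-1) + 2 + 1 + 3 + 4 = 9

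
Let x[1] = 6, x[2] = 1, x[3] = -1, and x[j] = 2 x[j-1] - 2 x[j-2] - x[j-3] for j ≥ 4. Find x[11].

x[4] = 2*(-1) - 2*1 - 6 = -10
x[5] = 2*(-10) - 2*(-1) - 1 = -19
x[6] = 2*(-19) - 2*(-10) - (-1) = -17
x[7] = 2*(-17) - 2*(-19) - (-10) = 14
x[8] = 2*14 - 2*(-17) - (-19) = 81
x[9] = 2*81 - 2*14 - (-17) = 151
x[10] = 2*151 - 2*81 - 14 = 126
x[11] = 2*126 - 2*151 - 81 = -131

-131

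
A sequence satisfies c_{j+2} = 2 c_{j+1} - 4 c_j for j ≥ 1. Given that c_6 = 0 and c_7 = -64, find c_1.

-1

Rearranging, c_{j-2} = (c_j - 2 c_{j-1}) / -4.
c_5 = (-64 - 2*0) / -4 = -64/-4 = 16
c_4 = (0 - 2*16) / -4 = -32/-4 = 8
c_3 = (16 - 2*8) / -4 = 0/-4 = 0
c_2 = (8 - 2*0) / -4 = 8/-4 = -2
c_1 = (0 - 2*(-2)) / -4 = 4/-4 = -1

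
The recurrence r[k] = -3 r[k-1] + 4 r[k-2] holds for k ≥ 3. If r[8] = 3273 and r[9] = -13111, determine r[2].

-3

Rearranging, r[k-2] = (r[k] + 3 r[k-1]) / 4.
r[7] = (-13111 + 3(3273)) / 4 = -3292/4 = -823
r[6] = (3273 + 3(-823)) / 4 = 804/4 = 201
r[5] = (-823 + 3(201)) / 4 = -220/4 = -55
r[4] = (201 + 3(-55)) / 4 = 36/4 = 9
r[3] = (-55 + 3(9)) / 4 = -28/4 = -7
r[2] = (9 + 3(-7)) / 4 = -12/4 = -3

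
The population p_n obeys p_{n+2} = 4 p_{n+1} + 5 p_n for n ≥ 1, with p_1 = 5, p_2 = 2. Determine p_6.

3642

p_3 = 4*2 + 5*5 = 33
p_4 = 4*33 + 5*2 = 142
p_5 = 4*142 + 5*33 = 733
p_6 = 4*733 + 5*142 = 3642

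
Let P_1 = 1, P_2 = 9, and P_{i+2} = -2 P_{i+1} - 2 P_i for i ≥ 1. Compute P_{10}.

P_3 = -2·9 - 2·1 = -20
P_4 = -2·(-20) - 2·9 = 22
P_5 = -2·22 - 2·(-20) = -4
P_6 = -2·(-4) - 2·22 = -36
P_7 = -2·(-36) - 2·(-4) = 80
P_8 = -2·80 - 2·(-36) = -88
P_9 = -2·(-88) - 2·80 = 16
P_{10} = -2·16 - 2·(-88) = 144

144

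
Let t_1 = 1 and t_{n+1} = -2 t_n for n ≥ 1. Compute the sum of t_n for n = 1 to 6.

-21

t_2 = -2·1 = -2
t_3 = -2·(-2) = 4
t_4 = -2·4 = -8
t_5 = -2·(-8) = 16
t_6 = -2·16 = -32
Sum = 1 + (-2) + 4 + (-8) + 16 + (-32) = -21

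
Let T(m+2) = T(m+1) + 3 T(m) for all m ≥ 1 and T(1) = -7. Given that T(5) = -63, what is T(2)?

Let T(2) = y.
T(3) = -21 + y
T(4) = -21 + 4y
T(5) = -84 + 7y
So -84 + 7y = -63, giving y = 3.

3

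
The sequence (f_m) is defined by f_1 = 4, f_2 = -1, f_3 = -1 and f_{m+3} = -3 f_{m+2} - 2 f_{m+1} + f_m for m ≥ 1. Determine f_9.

-321

f_4 = -3*(-1) - 2*(-1) + 4 = 9
f_5 = -3*9 - 2*(-1) + (-1) = -26
f_6 = -3*(-26) - 2*9 + (-1) = 59
f_7 = -3*59 - 2*(-26) + 9 = -116
f_8 = -3*(-116) - 2*59 + (-26) = 204
f_9 = -3*204 - 2*(-116) + 59 = -321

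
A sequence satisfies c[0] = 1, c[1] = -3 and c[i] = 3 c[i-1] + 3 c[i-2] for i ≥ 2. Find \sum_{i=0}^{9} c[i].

c[2] = 3·(-3) + 3·1 = -6
c[3] = 3·(-6) + 3·(-3) = -27
c[4] = 3·(-27) + 3·(-6) = -99
c[5] = 3·(-99) + 3·(-27) = -378
c[6] = 3·(-378) + 3·(-99) = -1431
c[7] = 3·(-1431) + 3·(-378) = -5427
c[8] = 3·(-5427) + 3·(-1431) = -20574
c[9] = 3·(-20574) + 3·(-5427) = -78003
Sum = 1 + (-3) + (-6) + (-27) + (-99) + (-378) + (-1431) + (-5427) + (-20574) + (-78003) = -105947

-105947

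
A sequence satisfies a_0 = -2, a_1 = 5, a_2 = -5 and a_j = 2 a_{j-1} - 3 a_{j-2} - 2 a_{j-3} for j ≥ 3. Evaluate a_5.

-1

a_3 = 2·(-5) - 3·5 - 2·(-2) = -21
a_4 = 2·(-21) - 3·(-5) - 2·5 = -37
a_5 = 2·(-37) - 3·(-21) - 2·(-5) = -1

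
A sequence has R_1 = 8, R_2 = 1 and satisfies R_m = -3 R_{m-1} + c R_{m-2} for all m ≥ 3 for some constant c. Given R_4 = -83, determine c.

4

R_3 = -3 + 8c
R_4 = 9 - 23c
So 9 - 23c = -83, giving c = 4.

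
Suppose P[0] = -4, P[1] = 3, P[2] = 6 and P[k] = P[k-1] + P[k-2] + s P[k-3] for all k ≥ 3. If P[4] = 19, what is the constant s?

-4

P[3] = 9 - 4s
P[4] = 15 - s
So 15 - s = 19, giving s = -4.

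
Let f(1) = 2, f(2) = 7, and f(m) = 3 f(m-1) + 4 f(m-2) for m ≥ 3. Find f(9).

117965

f(3) = 3(7) + 4(2) = 29
f(4) = 3(29) + 4(7) = 115
f(5) = 3(115) + 4(29) = 461
f(6) = 3(461) + 4(115) = 1843
f(7) = 3(1843) + 4(461) = 7373
f(8) = 3(7373) + 4(1843) = 29491
f(9) = 3(29491) + 4(7373) = 117965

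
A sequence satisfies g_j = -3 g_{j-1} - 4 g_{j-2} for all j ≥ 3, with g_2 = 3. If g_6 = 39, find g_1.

Let g_1 = x.
g_3 = -9 - 4x
g_4 = 15 + 12x
g_5 = -9 - 20x
g_6 = -33 + 12x
So -33 + 12x = 39, giving x = 6.

6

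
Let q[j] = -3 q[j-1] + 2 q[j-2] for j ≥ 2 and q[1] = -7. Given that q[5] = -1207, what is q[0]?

3

Let q[0] = y.
q[2] = 21 + 2y
q[3] = -77 - 6y
q[4] = 273 + 22y
q[5] = -973 - 78y
So -973 - 78y = -1207, giving y = 3.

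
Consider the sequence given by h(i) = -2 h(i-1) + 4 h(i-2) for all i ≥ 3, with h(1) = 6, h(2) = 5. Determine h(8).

h(3) = -2·5 + 4·6 = 14
h(4) = -2·14 + 4·5 = -8
h(5) = -2·(-8) + 4·14 = 72
h(6) = -2·72 + 4·(-8) = -176
h(7) = -2·(-176) + 4·72 = 640
h(8) = -2·640 + 4·(-176) = -1984

-1984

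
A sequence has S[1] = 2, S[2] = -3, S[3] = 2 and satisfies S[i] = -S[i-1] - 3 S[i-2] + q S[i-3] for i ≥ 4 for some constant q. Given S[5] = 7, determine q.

S[4] = 7 + 2q
S[5] = -13 - 5q
So -13 - 5q = 7, giving q = -4.

-4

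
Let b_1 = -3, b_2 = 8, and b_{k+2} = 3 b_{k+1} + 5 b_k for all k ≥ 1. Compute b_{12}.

5777557

b_3 = 3·8 + 5·(-3) = 9
b_4 = 3·9 + 5·8 = 67
b_5 = 3·67 + 5·9 = 246
b_6 = 3·246 + 5·67 = 1073
b_7 = 3·1073 + 5·246 = 4449
b_8 = 3·4449 + 5·1073 = 18712
b_9 = 3·18712 + 5·4449 = 78381
b_{10} = 3·78381 + 5·18712 = 328703
b_{11} = 3·328703 + 5·78381 = 1378014
b_{12} = 3·1378014 + 5·328703 = 5777557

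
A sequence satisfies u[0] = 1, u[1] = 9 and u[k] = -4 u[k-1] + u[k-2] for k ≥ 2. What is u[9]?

u[2] = -4*9 + 1 = -35
u[3] = -4*(-35) + 9 = 149
u[4] = -4*149 + (-35) = -631
u[5] = -4*(-631) + 149 = 2673
u[6] = -4*2673 + (-631) = -11323
u[7] = -4*(-11323) + 2673 = 47965
u[8] = -4*47965 + (-11323) = -203183
u[9] = -4*(-203183) + 47965 = 860697

860697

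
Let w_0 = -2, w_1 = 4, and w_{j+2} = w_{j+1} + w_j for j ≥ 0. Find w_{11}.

w_2 = 4 + (-2) = 2
w_3 = 2 + 4 = 6
w_4 = 6 + 2 = 8
w_5 = 8 + 6 = 14
w_6 = 14 + 8 = 22
w_7 = 22 + 14 = 36
w_8 = 36 + 22 = 58
w_9 = 58 + 36 = 94
w_{10} = 94 + 58 = 152
w_{11} = 152 + 94 = 246

246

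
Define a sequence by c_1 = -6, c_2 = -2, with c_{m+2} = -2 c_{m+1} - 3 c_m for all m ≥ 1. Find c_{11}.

c_3 = -2(-2) - 3(-6) = 22
c_4 = -2(22) - 3(-2) = -38
c_5 = -2(-38) - 3(22) = 10
c_6 = -2(10) - 3(-38) = 94
c_7 = -2(94) - 3(10) = -218
c_8 = -2(-218) - 3(94) = 154
c_9 = -2(154) - 3(-218) = 346
c_{10} = -2(346) - 3(154) = -1154
c_{11} = -2(-1154) - 3(346) = 1270

1270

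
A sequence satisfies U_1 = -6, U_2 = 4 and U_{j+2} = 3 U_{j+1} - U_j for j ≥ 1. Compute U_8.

2372

U_3 = 3·4 - (-6) = 18
U_4 = 3·18 - 4 = 50
U_5 = 3·50 - 18 = 132
U_6 = 3·132 - 50 = 346
U_7 = 3·346 - 132 = 906
U_8 = 3·906 - 346 = 2372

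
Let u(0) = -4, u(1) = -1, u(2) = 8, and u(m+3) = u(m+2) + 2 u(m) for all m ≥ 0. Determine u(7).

10

u(3) = 8 + 2(-4) = 0
u(4) = 0 + 2(-1) = -2
u(5) = (-2) + 2(8) = 14
u(6) = 14 + 2(0) = 14
u(7) = 14 + 2(-2) = 10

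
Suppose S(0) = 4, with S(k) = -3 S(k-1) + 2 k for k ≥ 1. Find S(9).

S(1) = -3·4 + 2 = -10
S(2) = -3·(-10) + 4 = 34
S(3) = -3·34 + 6 = -96
S(4) = -3·(-96) + 8 = 296
S(5) = -3·296 + 10 = -878
S(6) = -3·(-878) + 12 = 2646
S(7) = -3·2646 + 14 = -7924
S(8) = -3·(-7924) + 16 = 23788
S(9) = -3·23788 + 18 = -71346

-71346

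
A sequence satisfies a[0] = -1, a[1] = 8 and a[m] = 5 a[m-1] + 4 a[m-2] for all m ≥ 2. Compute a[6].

a[2] = 5(8) + 4(-1) = 36
a[3] = 5(36) + 4(8) = 212
a[4] = 5(212) + 4(36) = 1204
a[5] = 5(1204) + 4(212) = 6868
a[6] = 5(6868) + 4(1204) = 39156

39156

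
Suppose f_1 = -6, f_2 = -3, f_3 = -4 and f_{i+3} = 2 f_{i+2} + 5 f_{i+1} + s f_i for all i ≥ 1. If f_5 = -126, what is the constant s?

f_4 = -23 - 6s
f_5 = -66 - 15s
So -66 - 15s = -126, giving s = 4.

4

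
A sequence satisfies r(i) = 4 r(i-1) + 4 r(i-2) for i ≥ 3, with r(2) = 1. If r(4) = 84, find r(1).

Let r(1) = v.
r(3) = 4 + 4v
r(4) = 20 + 16v
So 20 + 16v = 84, giving v = 4.

4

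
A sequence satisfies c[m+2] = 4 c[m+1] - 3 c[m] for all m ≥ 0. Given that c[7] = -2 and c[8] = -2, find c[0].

-2

Rearranging, c[m-2] = (c[m] - 4 c[m-1]) / -3.
c[6] = (-2 - 4·(-2)) / -3 = 6/-3 = -2
c[5] = (-2 - 4·(-2)) / -3 = 6/-3 = -2
c[4] = (-2 - 4·(-2)) / -3 = 6/-3 = -2
c[3] = (-2 - 4·(-2)) / -3 = 6/-3 = -2
c[2] = (-2 - 4·(-2)) / -3 = 6/-3 = -2
c[1] = (-2 - 4·(-2)) / -3 = 6/-3 = -2
c[0] = (-2 - 4·(-2)) / -3 = 6/-3 = -2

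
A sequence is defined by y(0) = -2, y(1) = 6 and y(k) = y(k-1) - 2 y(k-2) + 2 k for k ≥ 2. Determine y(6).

18

y(2) = 6 - 2(-2) + 4 = 14
y(3) = 14 - 2(6) + 6 = 8
y(4) = 8 - 2(14) + 8 = -12
y(5) = (-12) - 2(8) + 10 = -18
y(6) = (-18) - 2(-12) + 12 = 18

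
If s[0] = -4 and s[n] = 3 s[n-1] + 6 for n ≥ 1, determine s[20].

The fixed point is 6/(1 - 3) = -3, so s[n] + 3 = 3(s[n-1] + 3).
Hence s[n] = -1·3^n - 3.
s[20] = -1·3^{20} - 3 = -1·3486784401 - 3 = -3486784404.

-3486784404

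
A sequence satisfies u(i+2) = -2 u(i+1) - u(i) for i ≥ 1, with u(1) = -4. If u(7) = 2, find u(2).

Let u(2) = y.
u(3) = 4 - 2y
u(4) = -8 + 3y
u(5) = 12 - 4y
u(6) = -16 + 5y
u(7) = 20 - 6y
So 20 - 6y = 2, giving y = 3.

3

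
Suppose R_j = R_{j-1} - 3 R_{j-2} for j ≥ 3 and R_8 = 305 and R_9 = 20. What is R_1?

-5

Rearranging, R_{j-2} = (R_j - R_{j-1}) / -3.
R_7 = (20 - 305) / -3 = -285/-3 = 95
R_6 = (305 - 95) / -3 = 210/-3 = -70
R_5 = (95 - (-70)) / -3 = 165/-3 = -55
R_4 = (-70 - (-55)) / -3 = -15/-3 = 5
R_3 = (-55 - 5) / -3 = -60/-3 = 20
R_2 = (5 - 20) / -3 = -15/-3 = 5
R_1 = (20 - 5) / -3 = 15/-3 = -5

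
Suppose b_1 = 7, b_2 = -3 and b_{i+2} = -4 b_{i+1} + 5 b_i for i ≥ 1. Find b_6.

-5203

b_3 = -4*(-3) + 5*7 = 47
b_4 = -4*47 + 5*(-3) = -203
b_5 = -4*(-203) + 5*47 = 1047
b_6 = -4*1047 + 5*(-203) = -5203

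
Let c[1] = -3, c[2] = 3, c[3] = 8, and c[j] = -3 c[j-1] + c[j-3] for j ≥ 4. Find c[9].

5849

c[4] = -3·8 + (-3) = -27
c[5] = -3·(-27) + 3 = 84
c[6] = -3·84 + 8 = -244
c[7] = -3·(-244) + (-27) = 705
c[8] = -3·705 + 84 = -2031
c[9] = -3·(-2031) + (-244) = 5849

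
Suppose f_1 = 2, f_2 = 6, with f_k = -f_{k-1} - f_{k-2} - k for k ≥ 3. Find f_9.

-13

f_3 = -6 - 2 - 3 = -11
f_4 = -(-11) - 6 - 4 = 1
f_5 = -1 - (-11) - 5 = 5
f_6 = -5 - 1 - 6 = -12
f_7 = -(-12) - 5 - 7 = 0
f_8 = -0 - (-12) - 8 = 4
f_9 = -4 - 0 - 9 = -13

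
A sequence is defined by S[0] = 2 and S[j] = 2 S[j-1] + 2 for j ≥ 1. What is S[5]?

S[1] = 2(2) + 2 = 6
S[2] = 2(6) + 2 = 14
S[3] = 2(14) + 2 = 30
S[4] = 2(30) + 2 = 62
S[5] = 2(62) + 2 = 126

126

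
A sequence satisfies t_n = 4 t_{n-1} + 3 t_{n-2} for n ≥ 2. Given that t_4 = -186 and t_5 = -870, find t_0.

6

Rearranging, t_{n-2} = (t_n - 4 t_{n-1}) / 3.
t_3 = (-870 - 4·(-186)) / 3 = -126/3 = -42
t_2 = (-186 - 4·(-42)) / 3 = -18/3 = -6
t_1 = (-42 - 4·(-6)) / 3 = -18/3 = -6
t_0 = (-6 - 4·(-6)) / 3 = 18/3 = 6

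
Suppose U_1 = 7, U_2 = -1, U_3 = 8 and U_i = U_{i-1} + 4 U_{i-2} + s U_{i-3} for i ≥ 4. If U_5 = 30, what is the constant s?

U_4 = 4 + 7s
U_5 = 36 + 6s
So 36 + 6s = 30, giving s = -1.

-1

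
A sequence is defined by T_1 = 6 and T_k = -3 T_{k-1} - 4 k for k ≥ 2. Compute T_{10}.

-152554

T_2 = -3·6 - 8 = -26
T_3 = -3·(-26) - 12 = 66
T_4 = -3·66 - 16 = -214
T_5 = -3·(-214) - 20 = 622
T_6 = -3·622 - 24 = -1890
T_7 = -3·(-1890) - 28 = 5642
T_8 = -3·5642 - 32 = -16958
T_9 = -3·(-16958) - 36 = 50838
T_{10} = -3·50838 - 40 = -152554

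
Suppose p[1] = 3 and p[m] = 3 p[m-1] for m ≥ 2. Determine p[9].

19683

p[2] = 3(3) = 9
p[3] = 3(9) = 27
p[4] = 3(27) = 81
p[5] = 3(81) = 243
p[6] = 3(243) = 729
p[7] = 3(729) = 2187
p[8] = 3(2187) = 6561
p[9] = 3(6561) = 19683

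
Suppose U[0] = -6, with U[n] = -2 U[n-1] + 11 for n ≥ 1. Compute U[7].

1241

U[1] = -2·(-6) + 11 = 23
U[2] = -2·23 + 11 = -35
U[3] = -2·(-35) + 11 = 81
U[4] = -2·81 + 11 = -151
U[5] = -2·(-151) + 11 = 313
U[6] = -2·313 + 11 = -615
U[7] = -2·(-615) + 11 = 1241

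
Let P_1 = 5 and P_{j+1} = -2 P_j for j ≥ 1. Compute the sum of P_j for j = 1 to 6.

-105

P_2 = -2(5) = -10
P_3 = -2(-10) = 20
P_4 = -2(20) = -40
P_5 = -2(-40) = 80
P_6 = -2(80) = -160
Sum = 5 + (-10) + 20 + (-40) + 80 + (-160) = -105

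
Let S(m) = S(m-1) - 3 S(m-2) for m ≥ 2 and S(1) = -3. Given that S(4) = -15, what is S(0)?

-5

Let S(0) = y.
S(2) = -3 - 3y
S(3) = 6 - 3y
S(4) = 15 + 6y
So 15 + 6y = -15, giving y = -5.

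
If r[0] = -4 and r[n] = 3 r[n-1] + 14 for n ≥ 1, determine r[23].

The fixed point is 14/(1 - 3) = -7, so r[n] + 7 = 3(r[n-1] + 7).
Hence r[n] = 3·3^n - 7.
r[23] = 3·3^{23} - 7 = 3·94143178827 - 7 = 282429536474.

282429536474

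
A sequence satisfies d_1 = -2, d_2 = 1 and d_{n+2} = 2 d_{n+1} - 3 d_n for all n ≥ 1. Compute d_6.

-35

d_3 = 2*1 - 3*(-2) = 8
d_4 = 2*8 - 3*1 = 13
d_5 = 2*13 - 3*8 = 2
d_6 = 2*2 - 3*13 = -35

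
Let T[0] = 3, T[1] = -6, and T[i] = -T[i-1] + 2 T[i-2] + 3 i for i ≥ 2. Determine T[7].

T[2] = -(-6) + 2*3 + 6 = 18
T[3] = -18 + 2*(-6) + 9 = -21
T[4] = -(-21) + 2*18 + 12 = 69
T[5] = -69 + 2*(-21) + 15 = -96
T[6] = -(-96) + 2*69 + 18 = 252
T[7] = -252 + 2*(-96) + 21 = -423

-423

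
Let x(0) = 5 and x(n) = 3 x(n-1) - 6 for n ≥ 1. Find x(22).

The fixed point is -6/(1 - 3) = 3, so x(n) - 3 = 3(x(n-1) - 3).
Hence x(n) = 2·3^n + 3.
x(22) = 2·3^{22} + 3 = 2·31381059609 + 3 = 62762119221.

62762119221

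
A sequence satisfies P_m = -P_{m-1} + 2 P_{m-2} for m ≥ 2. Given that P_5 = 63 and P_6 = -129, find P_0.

-3

Rearranging, P_{m-2} = (P_m + P_{m-1}) / 2.
P_4 = (-129 + 63) / 2 = -66/2 = -33
P_3 = (63 + (-33)) / 2 = 30/2 = 15
P_2 = (-33 + 15) / 2 = -18/2 = -9
P_1 = (15 + (-9)) / 2 = 6/2 = 3
P_0 = (-9 + 3) / 2 = -6/2 = -3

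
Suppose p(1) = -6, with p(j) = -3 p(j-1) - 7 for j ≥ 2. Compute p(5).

p(2) = -3*(-6) - 7 = 11
p(3) = -3*11 - 7 = -40
p(4) = -3*(-40) - 7 = 113
p(5) = -3*113 - 7 = -346

-346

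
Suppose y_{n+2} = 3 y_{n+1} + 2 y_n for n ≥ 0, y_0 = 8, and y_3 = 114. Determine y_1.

Let y_1 = z.
y_2 = 16 + 3z
y_3 = 48 + 11z
So 48 + 11z = 114, giving z = 6.

6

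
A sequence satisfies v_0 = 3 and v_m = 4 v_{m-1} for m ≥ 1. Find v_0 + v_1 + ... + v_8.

262143

v_1 = 4(3) = 12
v_2 = 4(12) = 48
v_3 = 4(48) = 192
v_4 = 4(192) = 768
v_5 = 4(768) = 3072
v_6 = 4(3072) = 12288
v_7 = 4(12288) = 49152
v_8 = 4(49152) = 196608
Sum = 3 + 12 + 48 + 192 + 768 + 3072 + 12288 + 49152 + 196608 = 262143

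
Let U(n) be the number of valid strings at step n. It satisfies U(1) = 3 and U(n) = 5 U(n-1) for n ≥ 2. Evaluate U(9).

U(2) = 5*3 = 15
U(3) = 5*15 = 75
U(4) = 5*75 = 375
U(5) = 5*375 = 1875
U(6) = 5*1875 = 9375
U(7) = 5*9375 = 46875
U(8) = 5*46875 = 234375
U(9) = 5*234375 = 1171875

1171875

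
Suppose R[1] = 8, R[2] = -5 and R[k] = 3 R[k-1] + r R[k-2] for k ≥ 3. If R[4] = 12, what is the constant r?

R[3] = -15 + 8r
R[4] = -45 + 19r
So -45 + 19r = 12, giving r = 3.

3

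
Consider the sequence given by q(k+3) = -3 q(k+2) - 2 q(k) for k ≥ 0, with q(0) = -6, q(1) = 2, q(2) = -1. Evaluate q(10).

q(3) = -3·(-1) - 2·(-6) = 15
q(4) = -3·15 - 2·2 = -49
q(5) = -3·(-49) - 2·(-1) = 149
q(6) = -3·149 - 2·15 = -477
q(7) = -3·(-477) - 2·(-49) = 1529
q(8) = -3·1529 - 2·149 = -4885
q(9) = -3·(-4885) - 2·(-477) = 15609
q(10) = -3·15609 - 2·1529 = -49885

-49885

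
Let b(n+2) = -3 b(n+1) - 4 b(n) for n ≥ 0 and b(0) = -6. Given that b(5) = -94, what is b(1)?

2

Let b(1) = z.
b(2) = 24 - 3z
b(3) = -72 + 5z
b(4) = 120 - 3z
b(5) = -72 - 11z
So -72 - 11z = -94, giving z = 2.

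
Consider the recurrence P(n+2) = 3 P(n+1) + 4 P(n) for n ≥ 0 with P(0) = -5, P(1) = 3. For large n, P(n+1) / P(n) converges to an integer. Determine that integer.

4

The characteristic equation is r^2 - 3r - 4 = 0, which factors as (r - 4)(r + 1) = 0.
So the roots are 4 and -1. Since |4| > |-1| and the coefficient of 4^n is non-zero, the ratio tends to 4.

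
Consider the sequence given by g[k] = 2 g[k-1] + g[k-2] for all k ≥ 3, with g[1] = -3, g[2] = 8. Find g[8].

g[3] = 2*8 + (-3) = 13
g[4] = 2*13 + 8 = 34
g[5] = 2*34 + 13 = 81
g[6] = 2*81 + 34 = 196
g[7] = 2*196 + 81 = 473
g[8] = 2*473 + 196 = 1142

1142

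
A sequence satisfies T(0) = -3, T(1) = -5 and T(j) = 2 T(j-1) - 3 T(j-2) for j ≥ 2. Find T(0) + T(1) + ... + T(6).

3

T(2) = 2*(-5) - 3*(-3) = -1
T(3) = 2*(-1) - 3*(-5) = 13
T(4) = 2*13 - 3*(-1) = 29
T(5) = 2*29 - 3*13 = 19
T(6) = 2*19 - 3*29 = -49
Sum = (-3) + (-5) + (-1) + 13 + 29 + 19 + (-49) = 3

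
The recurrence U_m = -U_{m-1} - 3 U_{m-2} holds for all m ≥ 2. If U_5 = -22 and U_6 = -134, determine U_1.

Rearranging, U_{m-2} = (U_m + U_{m-1}) / -3.
U_4 = (-134 + (-22)) / -3 = -156/-3 = 52
U_3 = (-22 + 52) / -3 = 30/-3 = -10
U_2 = (52 + (-10)) / -3 = 42/-3 = -14
U_1 = (-10 + (-14)) / -3 = -24/-3 = 8

8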